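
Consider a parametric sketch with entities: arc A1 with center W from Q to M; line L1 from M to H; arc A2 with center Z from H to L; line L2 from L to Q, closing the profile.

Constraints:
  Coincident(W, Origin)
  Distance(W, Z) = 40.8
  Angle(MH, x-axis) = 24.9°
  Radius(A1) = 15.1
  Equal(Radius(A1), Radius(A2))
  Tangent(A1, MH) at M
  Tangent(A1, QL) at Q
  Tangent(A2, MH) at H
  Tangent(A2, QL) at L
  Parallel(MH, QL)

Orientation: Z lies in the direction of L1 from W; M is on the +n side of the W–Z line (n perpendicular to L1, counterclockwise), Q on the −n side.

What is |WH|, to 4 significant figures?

43.50

Tangency of A1 to both parallel lines with radius 15.1 puts M and Q at W ± 15.1·n: M = (-6.358, 13.70), Q = (6.358, -13.70). Equal radii place H and L the same way about Z: H = Z + 15.1·n = (30.65, 30.87), L = Z − 15.1·n = (43.37, 3.482). Then |WH| = |H − W| = 43.50.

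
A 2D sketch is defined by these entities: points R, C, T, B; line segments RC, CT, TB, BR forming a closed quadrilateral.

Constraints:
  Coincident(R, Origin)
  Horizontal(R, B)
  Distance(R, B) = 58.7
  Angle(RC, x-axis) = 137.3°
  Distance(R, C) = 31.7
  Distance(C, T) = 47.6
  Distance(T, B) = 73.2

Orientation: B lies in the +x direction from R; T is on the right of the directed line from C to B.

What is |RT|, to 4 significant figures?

26.42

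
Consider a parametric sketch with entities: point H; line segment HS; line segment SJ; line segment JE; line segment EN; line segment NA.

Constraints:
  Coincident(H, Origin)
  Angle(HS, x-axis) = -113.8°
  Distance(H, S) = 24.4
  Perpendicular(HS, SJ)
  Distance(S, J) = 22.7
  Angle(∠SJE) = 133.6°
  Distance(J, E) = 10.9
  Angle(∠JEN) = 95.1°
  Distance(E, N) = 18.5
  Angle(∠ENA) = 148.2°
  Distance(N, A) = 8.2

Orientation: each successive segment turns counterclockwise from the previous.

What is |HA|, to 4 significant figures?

10.16

H is at the origin; HS runs at -113.8° with length 24.4, so S = (-9.847, -22.33). The perpendicularity gives SJ at right angles to HS, so SJ runs at -23.80°; with |SJ| = 22.7, J = (10.92, -31.49). ∠SJE = 133.6° gives JE at 22.60° from the x-axis; with |JE| = 10.9, E = (20.99, -27.30). ∠JEN = 95.1° gives EN at 107.5° from the x-axis; with |EN| = 18.5, N = (15.42, -9.653). ∠ENA = 148.2° gives NA at 139.3° from the x-axis; with |NA| = 8.2, A = (9.206, -4.306). Then |HA| = |A − H| = 10.16.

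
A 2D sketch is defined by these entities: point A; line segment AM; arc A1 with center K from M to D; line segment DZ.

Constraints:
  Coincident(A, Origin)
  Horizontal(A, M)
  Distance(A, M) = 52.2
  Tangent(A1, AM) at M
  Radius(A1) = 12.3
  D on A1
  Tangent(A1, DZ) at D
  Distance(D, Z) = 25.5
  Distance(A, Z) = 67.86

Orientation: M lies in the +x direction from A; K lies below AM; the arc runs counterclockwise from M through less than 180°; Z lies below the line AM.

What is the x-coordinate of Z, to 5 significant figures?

54.432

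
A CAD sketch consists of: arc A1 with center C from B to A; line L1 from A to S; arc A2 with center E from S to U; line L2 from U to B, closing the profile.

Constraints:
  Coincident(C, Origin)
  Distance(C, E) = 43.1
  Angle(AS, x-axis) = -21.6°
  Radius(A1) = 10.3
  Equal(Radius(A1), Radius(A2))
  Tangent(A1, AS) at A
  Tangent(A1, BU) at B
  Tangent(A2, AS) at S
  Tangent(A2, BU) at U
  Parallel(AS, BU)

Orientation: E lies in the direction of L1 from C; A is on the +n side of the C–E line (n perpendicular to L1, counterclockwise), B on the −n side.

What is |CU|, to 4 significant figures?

44.31

Tangency of A1 to both parallel lines with radius 10.3 puts A and B at C ± 10.3·n: A = (3.792, 9.577), B = (-3.792, -9.577). Equal radii place S and U the same way about E: S = E + 10.3·n = (43.87, -6.289), U = E − 10.3·n = (36.28, -25.44). Then |CU| = |U − C| = 44.31.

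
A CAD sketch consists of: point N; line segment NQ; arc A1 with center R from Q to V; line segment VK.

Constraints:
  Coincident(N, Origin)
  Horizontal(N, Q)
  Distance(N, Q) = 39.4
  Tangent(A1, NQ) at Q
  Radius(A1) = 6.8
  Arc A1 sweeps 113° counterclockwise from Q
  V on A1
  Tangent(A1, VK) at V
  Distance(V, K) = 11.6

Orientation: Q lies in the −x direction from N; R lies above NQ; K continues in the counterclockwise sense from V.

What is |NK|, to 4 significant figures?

42.72

N is at the origin; N and Q share the same y with |NQ| = 39.4 and Q on the −x side, so Q = (-39.40, 0.000). The tangent condition forces RQ to be normal to NQ, so R = Q + (0, 6.8) = (-39.40, 6.800). On A1, Q sits at bearing -90° from R; a 113° counterclockwise sweep puts V at bearing 23°, so V = R + 6.8·(cos 23°, sin 23°) = (-33.14, 9.457). The tangent condition forces RV to be normal to VK, so VK runs along (−sin 23°, cos 23°); with |VK| = 11.6, K = (-37.67, 20.13). Then |NK| = |K − N| = 42.72.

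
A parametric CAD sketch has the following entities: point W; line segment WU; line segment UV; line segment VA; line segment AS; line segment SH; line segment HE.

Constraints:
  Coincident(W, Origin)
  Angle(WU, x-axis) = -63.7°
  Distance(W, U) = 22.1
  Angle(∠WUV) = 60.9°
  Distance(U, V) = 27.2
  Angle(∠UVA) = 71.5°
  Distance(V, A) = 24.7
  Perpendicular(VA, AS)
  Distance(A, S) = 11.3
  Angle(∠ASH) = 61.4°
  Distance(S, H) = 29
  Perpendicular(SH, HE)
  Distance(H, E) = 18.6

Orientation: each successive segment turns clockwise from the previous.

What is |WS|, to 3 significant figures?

2.17

∠UVA = 71.5° gives VA at 68.7° from the x-axis; with |VA| = 24.7, A = (-8.40, 4.53). VA is perpendicular to AS, so AS runs at -21.3°; with |AS| = 11.3, S = (2.12, 0.424). Then |WS| = |S − W| = 2.17.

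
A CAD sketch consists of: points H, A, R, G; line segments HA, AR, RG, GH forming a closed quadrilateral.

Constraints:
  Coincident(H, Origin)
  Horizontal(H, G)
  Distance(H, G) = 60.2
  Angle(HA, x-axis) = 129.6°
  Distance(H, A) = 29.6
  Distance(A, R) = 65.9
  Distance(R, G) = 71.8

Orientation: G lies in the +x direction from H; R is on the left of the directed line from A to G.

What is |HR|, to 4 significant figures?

72.70

H is at the origin; HG is horizontal with |HG| = 60.2 and G in +x, so G = (60.2, 0). HA runs at 129.6° with |HA| = 29.6, so A = (-18.87, 22.81). R is determined by |AR| = 65.9 and |RG| = 71.8 together: it lies at the intersection of circle(A, 65.9) and circle(G, 71.8). With |AG| = 82.29, the foot of the radical line on AG is 36.21 from A and the perpendicular offset is √(65.9² − 36.21²) = 55.06. Taking the left-of-AG solution: R = (31.18, 65.68).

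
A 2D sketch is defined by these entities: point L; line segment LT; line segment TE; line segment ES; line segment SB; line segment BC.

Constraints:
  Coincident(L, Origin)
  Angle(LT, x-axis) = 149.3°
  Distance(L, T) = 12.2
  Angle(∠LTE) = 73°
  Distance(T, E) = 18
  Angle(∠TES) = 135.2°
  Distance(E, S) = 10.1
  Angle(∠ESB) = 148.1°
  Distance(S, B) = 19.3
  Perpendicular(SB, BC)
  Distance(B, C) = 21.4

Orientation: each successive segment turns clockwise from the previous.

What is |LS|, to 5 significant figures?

22.074

∠LTE = 73.0° gives TE at 42.300° from the x-axis; with |TE| = 18.0, E = (2.8232, 18.343). ∠TES = 135.2° gives ES at -2.5000° from the x-axis; with |ES| = 10.1, S = (12.914, 17.902). Then |LS| = |S − L| = 22.074.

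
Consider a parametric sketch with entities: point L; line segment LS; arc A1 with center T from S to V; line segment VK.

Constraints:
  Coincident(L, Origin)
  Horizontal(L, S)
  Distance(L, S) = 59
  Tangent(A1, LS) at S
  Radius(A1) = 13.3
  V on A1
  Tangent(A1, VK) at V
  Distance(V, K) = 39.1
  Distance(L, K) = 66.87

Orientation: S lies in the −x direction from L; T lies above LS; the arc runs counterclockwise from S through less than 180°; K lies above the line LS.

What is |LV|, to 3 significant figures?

47.4

Checks: |TV| = 13.30 ✓; ∠(TV, VK) = 90.00° ✓; |VK| = 39.10 ✓; |LK| = 66.87 ✓.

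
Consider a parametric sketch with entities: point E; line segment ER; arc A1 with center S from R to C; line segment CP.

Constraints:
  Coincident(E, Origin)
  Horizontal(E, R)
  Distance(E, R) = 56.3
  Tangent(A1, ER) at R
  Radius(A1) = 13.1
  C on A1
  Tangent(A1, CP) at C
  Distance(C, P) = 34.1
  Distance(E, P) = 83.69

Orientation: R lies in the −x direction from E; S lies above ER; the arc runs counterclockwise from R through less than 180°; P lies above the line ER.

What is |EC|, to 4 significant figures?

51.31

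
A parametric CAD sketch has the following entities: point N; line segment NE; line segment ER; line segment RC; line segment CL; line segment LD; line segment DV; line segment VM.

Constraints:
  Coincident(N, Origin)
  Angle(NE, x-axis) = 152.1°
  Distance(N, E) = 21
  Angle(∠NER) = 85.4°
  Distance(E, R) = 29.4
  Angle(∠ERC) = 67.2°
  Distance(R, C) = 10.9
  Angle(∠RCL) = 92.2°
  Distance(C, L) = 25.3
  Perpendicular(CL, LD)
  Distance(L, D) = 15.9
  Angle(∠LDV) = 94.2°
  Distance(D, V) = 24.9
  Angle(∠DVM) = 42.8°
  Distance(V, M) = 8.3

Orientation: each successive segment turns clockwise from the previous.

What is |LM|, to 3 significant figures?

22.4

N is at the origin; NE runs at 152.1° with length 21.0, so E = (-18.6, 9.83). ∠NER = 85.4° gives ER at 57.5° from the x-axis; with |ER| = 29.4, R = (-2.76, 34.6). ∠ERC = 67.2° gives RC at -55.3° from the x-axis; with |RC| = 10.9, C = (3.44, 25.7). ∠RCL = 92.2° gives CL at -143° from the x-axis; with |CL| = 25.3, L = (-16.8, 10.5). CL is perpendicular to LD, so LD runs at 127°; with |LD| = 15.9, D = (-26.3, 23.2). ∠LDV = 94.2° gives DV at 41.1° from the x-axis; with |DV| = 24.9, V = (-7.57, 39.6). ∠DVM = 42.8° gives VM at -96.1° from the x-axis; with |VM| = 8.3, M = (-8.45, 31.3). Then |LM| = |M − L| = 22.4.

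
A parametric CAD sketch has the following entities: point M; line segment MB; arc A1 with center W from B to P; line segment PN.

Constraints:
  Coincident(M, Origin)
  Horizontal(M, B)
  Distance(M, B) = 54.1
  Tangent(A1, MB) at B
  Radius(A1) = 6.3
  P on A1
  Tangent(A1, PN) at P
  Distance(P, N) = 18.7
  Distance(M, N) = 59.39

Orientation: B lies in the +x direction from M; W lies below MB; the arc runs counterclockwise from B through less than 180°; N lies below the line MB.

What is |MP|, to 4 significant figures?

48.74

Checks: |WP| = 6.300 ✓; ∠(WP, PN) = 90.00° ✓; |PN| = 18.70 ✓; |MN| = 59.39 ✓.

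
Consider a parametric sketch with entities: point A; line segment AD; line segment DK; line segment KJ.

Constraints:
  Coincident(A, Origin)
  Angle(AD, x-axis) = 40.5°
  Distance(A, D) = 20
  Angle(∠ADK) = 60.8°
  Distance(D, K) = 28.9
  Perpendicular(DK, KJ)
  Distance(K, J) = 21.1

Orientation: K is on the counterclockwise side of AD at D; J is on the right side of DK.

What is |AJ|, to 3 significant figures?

43.0

A is at the origin; AD runs at 40.5° with length 20.0, so D = 20.0·(cos 40.5°, sin 40.5°) = (15.2, 13.0). ∠ADK = 60.8°, so DK runs at 40.5° + (180° − 60.8°) = 160° from the x-axis; with |DK| = 28.9, K = D + 28.9·(cos 160°, sin 160°) = (-11.9, 23.0). The perpendicularity gives KJ at right angles to DK; with |KJ| = 21.1 on the right of DK, J = K + 21.1·(0.347, 0.938) = (-4.58, 42.8). Then |AJ| = |J − A| = 43.0.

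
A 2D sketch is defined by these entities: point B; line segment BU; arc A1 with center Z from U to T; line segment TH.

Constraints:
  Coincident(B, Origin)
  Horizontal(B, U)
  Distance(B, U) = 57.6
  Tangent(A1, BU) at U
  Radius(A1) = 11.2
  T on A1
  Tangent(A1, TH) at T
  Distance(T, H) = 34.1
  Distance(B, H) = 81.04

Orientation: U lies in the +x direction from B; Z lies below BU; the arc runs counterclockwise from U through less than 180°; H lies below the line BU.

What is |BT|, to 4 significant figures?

51.22

B is at the origin; B and U share the same y with |BU| = 57.6 and U on the +x side, so U = (57.60, 0.000). Tangency of A1 to BU means the radius ZU is perpendicular to BU, so Z = U + (0, -11.2) = (57.60, -11.20). Since ZT ⟂ TH (tangency), |ZH| = √(11.2² + 34.1²) = 35.89 regardless of where T sits on A1. So H lies on both circle(B, 81.04) and circle(Z, 35.89); the below-BU intersection is H = (66.79, -45.90). T is the foot of the tangent from H: T = (48.21, -17.30).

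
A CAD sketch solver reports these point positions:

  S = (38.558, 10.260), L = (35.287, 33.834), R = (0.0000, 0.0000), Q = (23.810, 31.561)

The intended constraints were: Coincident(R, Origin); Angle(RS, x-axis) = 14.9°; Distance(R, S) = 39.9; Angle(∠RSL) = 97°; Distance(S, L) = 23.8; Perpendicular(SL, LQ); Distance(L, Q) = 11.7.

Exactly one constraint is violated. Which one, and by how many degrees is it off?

Perpendicular(SL, LQ) — off by 3.30°.

R = (0.00, 0.00) ✓; RS at 14.90° ✓; |RS| = 39.90 ✓; ∠RSL = 97.00° ✓; |SL| = 23.80 ✓; ∠(SL, LQ) = 93.30° ✗; |LQ| = 11.70 ✓.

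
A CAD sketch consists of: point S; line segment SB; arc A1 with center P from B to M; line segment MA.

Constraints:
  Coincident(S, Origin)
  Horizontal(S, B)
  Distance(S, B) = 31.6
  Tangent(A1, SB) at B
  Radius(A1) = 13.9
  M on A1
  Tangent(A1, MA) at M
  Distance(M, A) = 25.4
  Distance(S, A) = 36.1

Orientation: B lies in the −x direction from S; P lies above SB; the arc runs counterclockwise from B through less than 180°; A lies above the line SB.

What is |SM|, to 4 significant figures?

20.81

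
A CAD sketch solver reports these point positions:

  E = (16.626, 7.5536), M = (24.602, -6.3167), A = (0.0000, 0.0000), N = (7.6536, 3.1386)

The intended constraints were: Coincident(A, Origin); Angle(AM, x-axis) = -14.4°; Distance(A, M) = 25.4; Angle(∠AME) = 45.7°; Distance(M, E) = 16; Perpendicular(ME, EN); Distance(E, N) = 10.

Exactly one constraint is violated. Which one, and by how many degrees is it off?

Perpendicular(ME, EN) — off by 3.70°.

A = (0.00, 0.00) ✓; AM at -14.40° ✓; |AM| = 25.40 ✓; ∠AME = 45.70° ✓; |ME| = 16.00 ✓; ∠(ME, EN) = 86.30° ✗; |EN| = 10.00 ✓.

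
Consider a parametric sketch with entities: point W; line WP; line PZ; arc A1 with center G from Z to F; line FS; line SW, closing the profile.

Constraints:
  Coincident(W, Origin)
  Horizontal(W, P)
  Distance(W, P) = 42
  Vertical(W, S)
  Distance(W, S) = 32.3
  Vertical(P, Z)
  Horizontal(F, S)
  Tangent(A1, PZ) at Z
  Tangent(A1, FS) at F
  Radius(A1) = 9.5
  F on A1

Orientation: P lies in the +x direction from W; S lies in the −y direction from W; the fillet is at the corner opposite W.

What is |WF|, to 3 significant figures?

45.8

W is at the origin; W and P share the same y with |WP| = 42.0 and P on the +x side, so P = (42.0, 0.00). W and S share the same x with |WS| = 32.3 and S on the −y side, so S = (0.00, -32.3). The virtual corner opposite W is at (42.0, -32.3). Since A1 is tangent to PZ there, GZ ⟂ PZ and the tangent condition forces GF to be normal to FS, with radius 9.5, so the center G sits 9.5 in from both sides at G = (32.5, -22.8). That places the tangent points at Z = (42.0, -22.8) on PZ and F = (32.5, -32.3) on FS. Then |WF| = |F − W| = 45.8.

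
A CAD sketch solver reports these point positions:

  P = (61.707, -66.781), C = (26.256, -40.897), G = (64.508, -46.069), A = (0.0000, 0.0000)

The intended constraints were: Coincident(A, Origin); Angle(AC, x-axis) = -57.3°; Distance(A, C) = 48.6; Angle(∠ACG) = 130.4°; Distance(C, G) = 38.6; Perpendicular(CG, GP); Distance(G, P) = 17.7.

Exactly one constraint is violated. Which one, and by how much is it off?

Distance(G, P) = 17.7 — off by 3.20.

A = (0.00, 0.00) ✓; AC at -57.30° ✓; |AC| = 48.60 ✓; ∠ACG = 130.4° ✓; |CG| = 38.60 ✓; ∠(CG, GP) = 90.00° ✓; |GP| = 20.90 ✗.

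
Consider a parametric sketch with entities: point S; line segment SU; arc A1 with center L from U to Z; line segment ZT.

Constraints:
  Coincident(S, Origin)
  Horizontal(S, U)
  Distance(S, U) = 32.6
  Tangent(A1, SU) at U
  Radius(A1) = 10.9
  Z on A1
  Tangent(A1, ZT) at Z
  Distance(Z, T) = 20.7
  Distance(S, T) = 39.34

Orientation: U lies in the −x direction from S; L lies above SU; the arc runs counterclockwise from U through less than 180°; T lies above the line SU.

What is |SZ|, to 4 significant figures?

24.54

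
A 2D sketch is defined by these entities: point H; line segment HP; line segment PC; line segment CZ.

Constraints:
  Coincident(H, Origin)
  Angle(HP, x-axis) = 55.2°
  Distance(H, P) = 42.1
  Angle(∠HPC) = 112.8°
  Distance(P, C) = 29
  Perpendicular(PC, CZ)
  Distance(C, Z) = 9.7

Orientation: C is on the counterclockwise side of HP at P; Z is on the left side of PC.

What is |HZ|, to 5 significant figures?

53.859

H is at the origin; HP runs at 55.2° with length 42.1, so P = 42.1·(cos 55.2°, sin 55.2°) = (24.027, 34.570). ∠HPC = 112.8°, so PC runs at 55.2° + (180° − 112.8°) = 122.40° from the x-axis; with |PC| = 29.0, C = P + 29.0·(cos 122.40°, sin 122.40°) = (8.4881, 59.056). PC is perpendicular to CZ; with |CZ| = 9.7 on the left of PC, Z = C + 9.7·(-0.84433, -0.53583) = (0.29808, 53.858). Then |HZ| = |Z − H| = 53.859.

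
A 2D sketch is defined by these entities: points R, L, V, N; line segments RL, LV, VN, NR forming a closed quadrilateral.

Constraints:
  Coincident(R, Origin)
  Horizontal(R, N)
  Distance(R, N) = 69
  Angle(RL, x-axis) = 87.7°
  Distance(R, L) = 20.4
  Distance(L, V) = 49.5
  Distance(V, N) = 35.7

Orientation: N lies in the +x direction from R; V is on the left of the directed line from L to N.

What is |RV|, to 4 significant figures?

57.72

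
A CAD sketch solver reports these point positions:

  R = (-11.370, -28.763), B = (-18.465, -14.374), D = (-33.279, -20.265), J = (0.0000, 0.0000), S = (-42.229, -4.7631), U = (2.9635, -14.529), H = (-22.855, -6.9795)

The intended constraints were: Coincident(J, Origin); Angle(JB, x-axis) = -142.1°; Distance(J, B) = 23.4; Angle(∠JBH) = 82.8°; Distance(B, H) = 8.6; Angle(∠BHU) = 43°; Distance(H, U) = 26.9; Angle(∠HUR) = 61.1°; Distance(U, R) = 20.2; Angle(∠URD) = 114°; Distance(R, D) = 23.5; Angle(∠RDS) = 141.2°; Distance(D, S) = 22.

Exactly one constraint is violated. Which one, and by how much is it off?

Distance(D, S) = 22 — off by 4.10.

J = (0.00, 0.00) ✓; JB at -142.1° ✓; |JB| = 23.40 ✓; ∠JBH = 82.80° ✓; |BH| = 8.599 ✓; ∠BHU = 43.00° ✓; |HU| = 26.90 ✓; ∠HUR = 61.10° ✓; |UR| = 20.20 ✓; ∠URD = 114.0° ✓; |RD| = 23.50 ✓; ∠RDS = 141.2° ✓; |DS| = 17.90 ✗.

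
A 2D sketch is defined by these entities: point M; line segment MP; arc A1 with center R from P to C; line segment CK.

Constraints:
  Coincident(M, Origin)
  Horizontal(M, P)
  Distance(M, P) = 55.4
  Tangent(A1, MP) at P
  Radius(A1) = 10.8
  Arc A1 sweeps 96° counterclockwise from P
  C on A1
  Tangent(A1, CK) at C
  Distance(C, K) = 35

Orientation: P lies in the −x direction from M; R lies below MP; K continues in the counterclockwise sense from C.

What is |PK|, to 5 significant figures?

47.271

M is at the origin; MP is horizontal with |MP| = 55.4 and P on the −x side, so P = (-55.400, 0.0000). A1 meets MP tangentially, so RP is at right angles to MP, so R = P + (0, -10.8) = (-55.400, -10.800). On A1, P sits at bearing 90° from R; a 96° counterclockwise sweep puts C at bearing 186°, so C = R + 10.8·(cos 186°, sin 186°) = (-66.141, -11.929). The tangent condition forces RC to be normal to CK, so CK runs along (−sin 186°, cos 186°); with |CK| = 35.0, K = (-62.482, -46.737). Then |PK| = |K − P| = 47.271.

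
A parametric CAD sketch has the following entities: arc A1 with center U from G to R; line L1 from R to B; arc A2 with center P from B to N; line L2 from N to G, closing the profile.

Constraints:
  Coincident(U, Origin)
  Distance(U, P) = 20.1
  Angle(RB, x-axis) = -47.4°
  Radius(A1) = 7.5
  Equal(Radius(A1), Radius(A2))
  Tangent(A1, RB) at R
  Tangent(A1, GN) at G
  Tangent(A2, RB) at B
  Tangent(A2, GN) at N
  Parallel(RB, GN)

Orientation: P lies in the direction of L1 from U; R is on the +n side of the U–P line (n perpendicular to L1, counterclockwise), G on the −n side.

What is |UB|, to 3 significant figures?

21.5

The slot axis is L1's direction at -47.4°, so u = (cos -47.4°, sin -47.4°) = (0.677, -0.736) and n = (−sin -47.4°, cos -47.4°) = (0.736, 0.677). U is at the origin and P lies 20.1 along u from U, so P = 20.1·u = (13.6, -14.8). Tangency of A1 to both parallel lines with radius 7.5 puts R and G at U ± 7.5·n: R = (5.52, 5.08), G = (-5.52, -5.08). Equal radii place B and N the same way about P: B = P + 7.5·n = (19.1, -9.72), N = P − 7.5·n = (8.08, -19.9). Then |UB| = |B − U| = 21.5.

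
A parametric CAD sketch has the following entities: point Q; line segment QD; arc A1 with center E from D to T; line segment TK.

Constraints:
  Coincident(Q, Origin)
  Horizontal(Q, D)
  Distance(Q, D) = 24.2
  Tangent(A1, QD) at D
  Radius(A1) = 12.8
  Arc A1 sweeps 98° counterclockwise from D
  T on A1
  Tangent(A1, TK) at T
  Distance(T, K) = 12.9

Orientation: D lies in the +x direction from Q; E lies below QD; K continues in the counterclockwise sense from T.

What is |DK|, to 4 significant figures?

29.44

Q is at the origin; Q and D share the same y with |QD| = 24.2 and D on the +x side, so D = (24.20, 0.000). Tangency of A1 to QD means the radius ED is perpendicular to QD, so E = D + (0, -12.8) = (24.20, -12.80). On A1, D sits at bearing 90° from E; a 98° counterclockwise sweep puts T at bearing 188°, so T = E + 12.8·(cos 188°, sin 188°) = (11.52, -14.58). Tangency of A1 to TK means the radius ET is perpendicular to TK, so TK runs along (−sin 188°, cos 188°); with |TK| = 12.9, K = (13.32, -27.36). Then |DK| = |K − D| = 29.44.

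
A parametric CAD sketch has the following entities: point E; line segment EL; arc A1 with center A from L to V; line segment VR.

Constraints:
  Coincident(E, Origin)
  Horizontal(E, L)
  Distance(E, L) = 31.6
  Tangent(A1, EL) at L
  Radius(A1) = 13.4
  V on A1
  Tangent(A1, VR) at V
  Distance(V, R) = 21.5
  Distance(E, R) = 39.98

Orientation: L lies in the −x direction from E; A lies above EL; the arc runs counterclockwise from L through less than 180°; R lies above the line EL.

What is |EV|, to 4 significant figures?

22.83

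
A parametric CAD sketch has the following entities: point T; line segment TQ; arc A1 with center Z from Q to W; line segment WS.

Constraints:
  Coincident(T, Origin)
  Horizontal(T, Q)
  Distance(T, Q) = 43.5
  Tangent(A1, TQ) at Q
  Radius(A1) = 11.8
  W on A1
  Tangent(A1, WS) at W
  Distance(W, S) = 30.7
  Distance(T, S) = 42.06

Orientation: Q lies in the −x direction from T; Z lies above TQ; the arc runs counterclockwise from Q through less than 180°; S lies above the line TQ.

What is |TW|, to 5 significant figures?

33.358

T is at the origin; T and Q share the same y with |TQ| = 43.5 and Q on the −x side, so Q = (-43.500, 0.0000). A1 meets TQ tangentially, so ZQ is at right angles to TQ, so Z = Q + (0, 11.8) = (-43.500, 11.800). Since ZW ⟂ WS (tangency), |ZS| = √(11.8² + 30.7²) = 32.890 regardless of where W sits on A1. So S lies on both circle(T, 42.06) and circle(Z, 32.890); the above-TQ intersection is S = (-21.434, 36.189). W is the foot of the tangent from S: W = (-32.492, 7.5496).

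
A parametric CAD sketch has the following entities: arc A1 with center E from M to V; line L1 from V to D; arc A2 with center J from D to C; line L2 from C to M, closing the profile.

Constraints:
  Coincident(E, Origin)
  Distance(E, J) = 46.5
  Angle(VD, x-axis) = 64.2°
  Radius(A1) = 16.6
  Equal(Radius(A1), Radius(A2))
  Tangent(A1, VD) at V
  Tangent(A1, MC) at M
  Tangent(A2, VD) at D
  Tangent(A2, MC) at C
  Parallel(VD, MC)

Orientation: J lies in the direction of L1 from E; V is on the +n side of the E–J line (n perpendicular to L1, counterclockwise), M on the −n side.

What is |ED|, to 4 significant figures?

49.37

Tangency of A1 to both parallel lines with radius 16.6 puts V and M at E ± 16.6·n: V = (-14.95, 7.225), M = (14.95, -7.225). Equal radii place D and C the same way about J: D = J + 16.6·n = (5.293, 49.09), C = J − 16.6·n = (35.18, 34.64). Then |ED| = |D − E| = 49.37.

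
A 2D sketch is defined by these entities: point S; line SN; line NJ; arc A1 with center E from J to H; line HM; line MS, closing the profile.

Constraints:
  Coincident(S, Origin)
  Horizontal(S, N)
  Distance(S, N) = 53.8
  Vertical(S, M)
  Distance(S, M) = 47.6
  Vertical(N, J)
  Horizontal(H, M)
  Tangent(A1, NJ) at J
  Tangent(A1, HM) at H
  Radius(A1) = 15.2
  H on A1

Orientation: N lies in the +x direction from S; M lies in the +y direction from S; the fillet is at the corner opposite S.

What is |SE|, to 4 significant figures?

50.40

S and M share the same x with |SM| = 47.6 and M on the +y side, so M = (0.000, 47.60). The virtual corner opposite S is at (53.80, 47.60). A1 meets NJ tangentially, so EJ is at right angles to NJ and since A1 is tangent to HM there, EH ⟂ HM, with radius 15.2, so the center E sits 15.2 in from both sides at E = (38.60, 32.40). Then |SE| = |E − S| = 50.40.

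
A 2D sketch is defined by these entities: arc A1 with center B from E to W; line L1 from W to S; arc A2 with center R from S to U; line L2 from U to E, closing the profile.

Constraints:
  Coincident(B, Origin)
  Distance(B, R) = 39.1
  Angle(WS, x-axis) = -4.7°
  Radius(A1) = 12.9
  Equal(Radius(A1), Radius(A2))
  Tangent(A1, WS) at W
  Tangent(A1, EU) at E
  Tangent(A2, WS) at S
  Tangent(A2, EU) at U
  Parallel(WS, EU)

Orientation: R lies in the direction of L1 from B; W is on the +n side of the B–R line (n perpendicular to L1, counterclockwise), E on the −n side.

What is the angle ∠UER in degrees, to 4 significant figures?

18.26°

The slot axis is L1's direction at -4.7°, so u = (cos -4.7°, sin -4.7°) = (0.9966, -0.08194) and n = (−sin -4.7°, cos -4.7°) = (0.08194, 0.9966). B is at the origin and R lies 39.1 along u from B, so R = 39.1·u = (38.97, -3.204). Tangency of A1 to both parallel lines with radius 12.9 puts W and E at B ± 12.9·n: W = (1.057, 12.86), E = (-1.057, -12.86). Equal radii place S and U the same way about R: S = R + 12.9·n = (40.03, 9.653), U = R − 12.9·n = (37.91, -16.06). Then cos ∠UER = EU·ER / (|EU||ER|), giving 18.26°.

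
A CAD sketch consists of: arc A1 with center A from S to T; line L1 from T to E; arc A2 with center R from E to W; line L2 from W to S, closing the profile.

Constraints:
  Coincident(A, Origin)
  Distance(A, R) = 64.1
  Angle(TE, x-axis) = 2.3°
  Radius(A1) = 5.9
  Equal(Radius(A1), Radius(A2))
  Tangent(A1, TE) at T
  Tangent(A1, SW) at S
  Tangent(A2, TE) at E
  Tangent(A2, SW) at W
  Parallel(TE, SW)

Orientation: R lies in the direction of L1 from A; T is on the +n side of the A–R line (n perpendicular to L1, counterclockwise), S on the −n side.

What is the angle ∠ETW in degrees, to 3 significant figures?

10.4°

The slot axis is L1's direction at 2.3°, so u = (cos 2.3°, sin 2.3°) = (0.999, 0.0401) and n = (−sin 2.3°, cos 2.3°) = (-0.0401, 0.999). A is at the origin and R lies 64.1 along u from A, so R = 64.1·u = (64.0, 2.57). Tangency of A1 to both parallel lines with radius 5.9 puts T and S at A ± 5.9·n: T = (-0.237, 5.90), S = (0.237, -5.90). Equal radii place E and W the same way about R: E = R + 5.9·n = (63.8, 8.47), W = R − 5.9·n = (64.3, -3.32). Then cos ∠ETW = TE·TW / (|TE||TW|), giving 10.4°.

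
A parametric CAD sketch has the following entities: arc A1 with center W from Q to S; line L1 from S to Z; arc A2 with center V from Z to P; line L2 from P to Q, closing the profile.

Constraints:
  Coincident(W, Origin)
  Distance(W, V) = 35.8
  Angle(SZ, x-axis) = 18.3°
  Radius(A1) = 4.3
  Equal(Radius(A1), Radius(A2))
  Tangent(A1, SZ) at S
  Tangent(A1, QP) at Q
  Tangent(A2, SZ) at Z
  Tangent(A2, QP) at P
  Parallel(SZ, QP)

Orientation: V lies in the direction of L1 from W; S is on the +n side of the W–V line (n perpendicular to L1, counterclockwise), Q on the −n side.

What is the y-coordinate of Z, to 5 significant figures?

15.323

The slot axis is L1's direction at 18.3°, so u = (cos 18.3°, sin 18.3°) = (0.94943, 0.31399) and n = (−sin 18.3°, cos 18.3°) = (-0.31399, 0.94943). W is at the origin and V lies 35.8 along u from W, so V = 35.8·u = (33.989, 11.241). Tangency of A1 to both parallel lines with radius 4.3 puts S and Q at W ± 4.3·n: S = (-1.3502, 4.0825), Q = (1.3502, -4.0825). Equal radii place Z and P the same way about V: Z = V + 4.3·n = (32.639, 15.323), P = V − 4.3·n = (35.340, 7.1584). So Z.y = 15.323.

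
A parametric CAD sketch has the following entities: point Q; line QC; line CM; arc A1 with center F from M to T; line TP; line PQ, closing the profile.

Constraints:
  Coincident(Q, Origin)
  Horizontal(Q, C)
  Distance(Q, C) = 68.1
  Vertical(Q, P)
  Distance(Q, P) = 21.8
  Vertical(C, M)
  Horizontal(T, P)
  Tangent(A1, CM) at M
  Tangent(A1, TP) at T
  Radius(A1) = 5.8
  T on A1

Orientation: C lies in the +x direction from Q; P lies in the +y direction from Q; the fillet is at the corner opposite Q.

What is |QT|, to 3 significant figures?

66.0

The virtual corner opposite Q is at (68.1, 21.8). The tangent condition forces FM to be normal to CM and A1 meets TP tangentially, so FT is at right angles to TP, with radius 5.8, so the center F sits 5.8 in from both sides at F = (62.3, 16.0). That places the tangent points at M = (68.1, 16.0) on CM and T = (62.3, 21.8) on TP. Then |QT| = |T − Q| = 66.0.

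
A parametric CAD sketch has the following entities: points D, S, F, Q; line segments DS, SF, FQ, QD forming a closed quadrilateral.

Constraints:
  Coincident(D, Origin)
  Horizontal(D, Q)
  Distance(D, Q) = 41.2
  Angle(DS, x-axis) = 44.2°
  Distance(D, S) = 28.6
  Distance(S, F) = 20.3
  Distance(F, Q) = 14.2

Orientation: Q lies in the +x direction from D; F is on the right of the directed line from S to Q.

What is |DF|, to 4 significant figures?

27.03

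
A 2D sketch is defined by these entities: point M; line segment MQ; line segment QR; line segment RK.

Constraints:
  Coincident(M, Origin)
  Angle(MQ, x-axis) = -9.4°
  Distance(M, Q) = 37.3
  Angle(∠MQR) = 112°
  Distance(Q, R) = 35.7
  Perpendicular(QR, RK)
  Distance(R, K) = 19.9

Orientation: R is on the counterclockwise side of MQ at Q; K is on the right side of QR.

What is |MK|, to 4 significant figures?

73.73

M is at the origin; MQ runs at -9.4° with length 37.3, so Q = 37.3·(cos -9.4°, sin -9.4°) = (36.80, -6.092). ∠MQR = 112.0°, so QR runs at -9.4° + (180° − 112.0°) = 58.60° from the x-axis; with |QR| = 35.7, R = Q + 35.7·(cos 58.60°, sin 58.60°) = (55.40, 24.38). The perpendicularity gives RK at right angles to QR; with |RK| = 19.9 on the right of QR, K = R + 19.9·(0.8536, -0.5210) = (72.38, 14.01). Then |MK| = |K − M| = 73.73.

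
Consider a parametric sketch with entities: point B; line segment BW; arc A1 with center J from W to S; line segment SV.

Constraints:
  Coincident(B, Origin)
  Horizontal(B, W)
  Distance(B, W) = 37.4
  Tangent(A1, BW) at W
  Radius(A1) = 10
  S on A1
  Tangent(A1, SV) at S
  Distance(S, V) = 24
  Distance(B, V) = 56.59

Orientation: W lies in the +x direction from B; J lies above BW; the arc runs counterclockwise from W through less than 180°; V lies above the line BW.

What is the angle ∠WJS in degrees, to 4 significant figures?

96.89°

B is at the origin; B and W share the same y with |BW| = 37.4 and W on the +x side, so W = (37.40, 0.000). Tangency of A1 to BW means the radius JW is perpendicular to BW, so J = W + (0, 10) = (37.40, 10.00). Since JS ⟂ SV (tangency), |JV| = √(10.0² + 24.0²) = 26.00 regardless of where S sits on A1. So V lies on both circle(B, 56.59) and circle(J, 26.00); the above-BW intersection is V = (44.45, 35.03). S is the foot of the tangent from V: S = (47.33, 11.20).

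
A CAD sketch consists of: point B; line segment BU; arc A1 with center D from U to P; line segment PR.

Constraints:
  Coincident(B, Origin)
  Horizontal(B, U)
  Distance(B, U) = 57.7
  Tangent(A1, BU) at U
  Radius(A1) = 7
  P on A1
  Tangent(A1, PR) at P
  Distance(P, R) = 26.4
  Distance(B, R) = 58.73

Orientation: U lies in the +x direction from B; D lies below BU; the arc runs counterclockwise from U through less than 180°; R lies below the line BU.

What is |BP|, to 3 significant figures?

51.1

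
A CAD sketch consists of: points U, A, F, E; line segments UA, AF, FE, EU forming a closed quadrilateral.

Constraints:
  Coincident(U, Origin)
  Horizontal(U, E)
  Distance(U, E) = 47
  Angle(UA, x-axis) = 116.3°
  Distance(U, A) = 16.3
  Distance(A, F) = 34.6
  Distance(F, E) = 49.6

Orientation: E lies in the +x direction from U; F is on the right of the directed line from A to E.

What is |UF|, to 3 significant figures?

19.0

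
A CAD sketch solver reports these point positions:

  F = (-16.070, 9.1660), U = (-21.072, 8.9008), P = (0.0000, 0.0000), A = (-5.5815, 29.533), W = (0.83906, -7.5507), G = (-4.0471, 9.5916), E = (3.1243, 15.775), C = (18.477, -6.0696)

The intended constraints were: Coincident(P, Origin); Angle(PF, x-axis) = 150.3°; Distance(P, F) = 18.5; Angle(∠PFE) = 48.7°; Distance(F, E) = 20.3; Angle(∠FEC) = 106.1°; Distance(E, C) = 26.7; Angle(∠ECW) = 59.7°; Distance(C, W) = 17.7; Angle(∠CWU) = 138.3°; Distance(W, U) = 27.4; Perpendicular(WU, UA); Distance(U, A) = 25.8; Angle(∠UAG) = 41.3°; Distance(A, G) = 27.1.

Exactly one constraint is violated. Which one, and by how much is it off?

Distance(A, G) = 27.1 — off by 7.10.

P = (0.00, 0.00) ✓; PF at 150.3° ✓; |PF| = 18.50 ✓; ∠PFE = 48.70° ✓; |FE| = 20.30 ✓; ∠FEC = 106.1° ✓; |EC| = 26.70 ✓; ∠ECW = 59.70° ✓; |CW| = 17.70 ✓; ∠CWU = 138.3° ✓; |WU| = 27.40 ✓; ∠(WU, UA) = 90.00° ✓; |UA| = 25.80 ✓; ∠UAG = 41.30° ✓; |AG| = 20.00 ✗.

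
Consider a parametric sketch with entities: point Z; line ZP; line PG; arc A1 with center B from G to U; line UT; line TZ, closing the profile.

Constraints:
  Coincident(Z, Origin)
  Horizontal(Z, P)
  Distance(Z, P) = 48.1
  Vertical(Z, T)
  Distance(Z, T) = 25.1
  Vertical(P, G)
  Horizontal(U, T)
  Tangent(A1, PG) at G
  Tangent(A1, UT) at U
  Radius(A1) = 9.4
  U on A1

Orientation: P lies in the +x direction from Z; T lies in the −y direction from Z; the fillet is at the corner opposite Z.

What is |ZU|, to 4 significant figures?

46.13

Z is at the origin; Z and P share the same y with |ZP| = 48.1 and P on the +x side, so P = (48.10, 0.000). ZT is vertical with |ZT| = 25.1 and T on the −y side, so T = (0.000, -25.10). The virtual corner opposite Z is at (48.10, -25.10). Tangency of A1 to PG means the radius BG is perpendicular to PG and tangency of A1 to UT means the radius BU is perpendicular to UT, with radius 9.4, so the center B sits 9.4 in from both sides at B = (38.70, -15.70). That places the tangent points at G = (48.10, -15.70) on PG and U = (38.70, -25.10) on UT. Then |ZU| = |U − Z| = 46.13.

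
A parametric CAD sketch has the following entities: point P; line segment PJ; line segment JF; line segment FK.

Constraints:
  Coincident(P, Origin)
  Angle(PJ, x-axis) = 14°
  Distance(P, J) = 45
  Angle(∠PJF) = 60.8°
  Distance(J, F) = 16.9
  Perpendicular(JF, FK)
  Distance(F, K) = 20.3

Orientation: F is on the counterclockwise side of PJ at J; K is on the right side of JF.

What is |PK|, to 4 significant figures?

59.80

∠PJF = 60.8°, so JF runs at 14.0° + (180° − 60.8°) = 133.2° from the x-axis; with |JF| = 16.9, F = J + 16.9·(cos 133.2°, sin 133.2°) = (32.09, 23.21). JF ⟂ FK; with |FK| = 20.3 on the right of JF, K = F + 20.3·(0.7290, 0.6845) = (46.89, 37.10). Then |PK| = |K − P| = 59.80.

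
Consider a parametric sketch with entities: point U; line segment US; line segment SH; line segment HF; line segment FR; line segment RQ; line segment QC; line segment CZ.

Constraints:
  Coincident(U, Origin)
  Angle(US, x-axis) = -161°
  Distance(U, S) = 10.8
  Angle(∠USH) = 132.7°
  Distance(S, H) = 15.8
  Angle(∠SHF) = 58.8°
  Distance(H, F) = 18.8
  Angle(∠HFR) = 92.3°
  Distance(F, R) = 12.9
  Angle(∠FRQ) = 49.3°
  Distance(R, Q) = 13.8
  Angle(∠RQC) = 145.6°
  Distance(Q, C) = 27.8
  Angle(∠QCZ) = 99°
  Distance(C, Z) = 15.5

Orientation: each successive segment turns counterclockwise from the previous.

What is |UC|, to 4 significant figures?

42.17

∠FRQ = 49.3° gives RQ at -134.1° from the x-axis; with |RQ| = 13.8, Q = (-8.696, -12.59). ∠RQC = 145.6° gives QC at -99.70° from the x-axis; with |QC| = 27.8, C = (-13.38, -40.00). Then |UC| = |C − U| = 42.17.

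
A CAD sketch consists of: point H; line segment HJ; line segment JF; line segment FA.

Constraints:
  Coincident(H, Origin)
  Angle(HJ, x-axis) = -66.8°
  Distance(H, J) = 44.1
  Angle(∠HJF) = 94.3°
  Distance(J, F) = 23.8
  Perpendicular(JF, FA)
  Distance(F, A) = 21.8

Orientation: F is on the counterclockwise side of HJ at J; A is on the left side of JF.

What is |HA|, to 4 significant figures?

35.02

∠HJF = 94.3°, so JF runs at -66.8° + (180° − 94.3°) = 18.90° from the x-axis; with |JF| = 23.8, F = J + 23.8·(cos 18.90°, sin 18.90°) = (39.89, -32.82). JF ⟂ FA; with |FA| = 21.8 on the left of JF, A = F + 21.8·(-0.3239, 0.9461) = (32.83, -12.20). Then |HA| = |A − H| = 35.02.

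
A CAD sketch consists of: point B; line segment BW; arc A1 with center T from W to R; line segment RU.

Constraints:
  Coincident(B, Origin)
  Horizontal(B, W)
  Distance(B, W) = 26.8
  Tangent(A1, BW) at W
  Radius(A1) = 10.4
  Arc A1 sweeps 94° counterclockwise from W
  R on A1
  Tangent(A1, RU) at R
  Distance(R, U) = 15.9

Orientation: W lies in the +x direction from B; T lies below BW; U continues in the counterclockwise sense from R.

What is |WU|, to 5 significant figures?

28.533

B is at the origin; BW is horizontal with |BW| = 26.8 and W on the +x side, so W = (26.800, 0.0000). The tangent condition forces TW to be normal to BW, so T = W + (0, -10.4) = (26.800, -10.400). On A1, W sits at bearing 90° from T; a 94° counterclockwise sweep puts R at bearing 184°, so R = T + 10.4·(cos 184°, sin 184°) = (16.425, -11.125). A1 meets RU tangentially, so TR is at right angles to RU, so RU runs along (−sin 184°, cos 184°); with |RU| = 15.9, U = (17.534, -26.987). Then |WU| = |U − W| = 28.533.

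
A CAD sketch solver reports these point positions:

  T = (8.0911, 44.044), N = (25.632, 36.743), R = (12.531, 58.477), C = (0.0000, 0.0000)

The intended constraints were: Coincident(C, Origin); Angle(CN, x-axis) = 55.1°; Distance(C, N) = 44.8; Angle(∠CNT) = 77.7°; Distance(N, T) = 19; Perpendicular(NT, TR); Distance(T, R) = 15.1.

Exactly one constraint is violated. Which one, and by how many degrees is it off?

Perpendicular(NT, TR) — off by 5.50°.

C = (0.00, 0.00) ✓; CN at 55.10° ✓; |CN| = 44.80 ✓; ∠CNT = 77.70° ✓; |NT| = 19.00 ✓; ∠(NT, TR) = 84.50° ✗; |TR| = 15.10 ✓.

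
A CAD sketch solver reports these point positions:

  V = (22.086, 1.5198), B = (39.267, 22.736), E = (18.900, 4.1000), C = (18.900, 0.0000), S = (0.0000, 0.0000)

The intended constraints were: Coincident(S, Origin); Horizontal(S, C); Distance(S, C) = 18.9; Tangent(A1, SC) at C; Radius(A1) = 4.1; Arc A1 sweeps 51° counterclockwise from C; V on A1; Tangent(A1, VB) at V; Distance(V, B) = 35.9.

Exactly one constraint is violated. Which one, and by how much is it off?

Distance(V, B) = 35.9 — off by 8.60.

S = (0.00, 0.00) ✓; S.y = 0.00, C.y = 0.00 ✓; |SC| = 18.90 ✓; ∠(EC, CS) = 90.00° ✓; |EC| = 4.100 ✓; bearing(E→V) − bearing(E→C) = 51.00° ✓; |EV| = 4.100 ✓; ∠(EV, VB) = 90.00° ✓; |VB| = 27.30 ✗.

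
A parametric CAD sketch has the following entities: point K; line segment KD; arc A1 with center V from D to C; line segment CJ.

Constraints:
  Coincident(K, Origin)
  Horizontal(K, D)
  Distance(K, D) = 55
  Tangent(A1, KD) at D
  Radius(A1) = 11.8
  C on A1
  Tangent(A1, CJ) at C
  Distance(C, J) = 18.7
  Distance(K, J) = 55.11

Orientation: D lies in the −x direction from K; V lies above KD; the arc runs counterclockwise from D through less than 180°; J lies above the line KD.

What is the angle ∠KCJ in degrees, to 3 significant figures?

113°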